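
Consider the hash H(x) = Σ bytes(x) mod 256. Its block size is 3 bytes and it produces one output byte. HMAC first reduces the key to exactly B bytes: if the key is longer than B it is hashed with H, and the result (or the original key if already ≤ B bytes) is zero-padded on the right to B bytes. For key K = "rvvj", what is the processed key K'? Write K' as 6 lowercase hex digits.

c80000

|K| = 4 > B = 3, so first hash the key.
H(K): sum = 114+118+118+106 = 456; mod 256 = 200 → c8.
Zero-pad H(K) = c8 to 3 bytes: K' = c8 00 00.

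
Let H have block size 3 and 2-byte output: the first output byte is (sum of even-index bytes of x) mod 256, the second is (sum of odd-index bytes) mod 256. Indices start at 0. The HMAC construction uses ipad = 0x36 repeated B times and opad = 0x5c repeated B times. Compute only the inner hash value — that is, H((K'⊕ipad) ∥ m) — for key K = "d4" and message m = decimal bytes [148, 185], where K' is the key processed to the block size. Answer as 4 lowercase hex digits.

4196

Key "d4" = 64 34 is 2 bytes ≤ B = 3; zero-pad to 3 bytes: K' = 64 34 00.
K' ⊕ ipad = 52 02 36.
Inner input = 52 02 36 ∥ 94 b9.
Inner hash: even-index sum = 321 mod 256 = 65; odd-index sum = 150 mod 256 = 150 → 41 96.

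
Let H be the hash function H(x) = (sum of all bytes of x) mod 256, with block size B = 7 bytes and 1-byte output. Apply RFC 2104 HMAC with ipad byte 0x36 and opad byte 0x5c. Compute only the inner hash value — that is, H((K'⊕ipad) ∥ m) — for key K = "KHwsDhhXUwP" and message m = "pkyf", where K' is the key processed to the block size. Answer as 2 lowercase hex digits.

31

Key "KHwsDhhXUwP" = 4b 48 77 73 44 68 68 58 55 77 50 is 11 bytes > B = 7, so hash it first: H(key) = 05, then zero-pad to 7 bytes: K' = 05 00 00 00 00 00 00.
K' ⊕ ipad = 33 36 36 36 36 36 36.
Inner input = 33 36 36 36 36 36 36 ∥ 70 6b 79 66.
Inner hash: sum = 51+54+54+54+54+54+54+112+107+121+102 = 817; mod 256 = 49 → 31.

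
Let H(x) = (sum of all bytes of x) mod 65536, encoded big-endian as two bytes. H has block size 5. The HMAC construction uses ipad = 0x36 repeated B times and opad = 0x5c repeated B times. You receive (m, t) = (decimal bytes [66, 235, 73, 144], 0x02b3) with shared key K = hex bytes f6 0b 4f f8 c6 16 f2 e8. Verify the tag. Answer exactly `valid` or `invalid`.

valid

Key hex bytes f6 0b 4f f8 c6 16 f2 e8 is 8 bytes > B = 5, so hash it first: H(key) = 04 fe, then zero-pad to 5 bytes: K' = 04 fe 00 00 00.
K' ⊕ ipad = 32 c8 36 36 36; K' ⊕ opad = 58 a2 5c 5c 5c.
Inner hash: sum = 50+200+54+54+54+66+235+73+144 = 930 → 03 a2.
Outer hash (recomputed tag): sum = 88+162+92+92+92+3+162 = 691 → 02 b3.
Recomputed tag = 02b3; claimed = 02b3 → match.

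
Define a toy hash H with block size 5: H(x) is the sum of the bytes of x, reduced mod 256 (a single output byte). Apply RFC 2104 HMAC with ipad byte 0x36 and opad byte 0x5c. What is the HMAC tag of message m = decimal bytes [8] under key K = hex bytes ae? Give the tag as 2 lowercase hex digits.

da

Key hex bytes ae is 1 byte ≤ B = 5; zero-pad to 5 bytes: K' = ae 00 00 00 00.
K' ⊕ ipad = 98 36 36 36 36.  K' ⊕ opad = f2 5c 5c 5c 5c.
Inner input = (K'⊕ipad) ∥ m = 98 36 36 36 36 ∥ 08.
Inner hash: sum = 152+54+54+54+54+8 = 376; mod 256 = 120 → 78.
Outer input = (K'⊕opad) ∥ inner = f2 5c 5c 5c 5c ∥ 78.
Outer hash (tag): sum = 242+92+92+92+92+120 = 730; mod 256 = 218 → da.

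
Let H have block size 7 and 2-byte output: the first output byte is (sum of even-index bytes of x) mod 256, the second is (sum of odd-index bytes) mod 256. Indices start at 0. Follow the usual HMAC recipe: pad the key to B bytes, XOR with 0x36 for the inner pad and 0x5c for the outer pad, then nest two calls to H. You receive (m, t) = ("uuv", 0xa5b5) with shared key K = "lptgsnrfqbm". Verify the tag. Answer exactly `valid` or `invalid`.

Key "lptgsnrfqbm" = 6c 70 74 67 73 6e 72 66 71 62 6d is 11 bytes > B = 7, so hash it first: H(key) = a3 0d, then zero-pad to 7 bytes: K' = a3 0d 00 00 00 00 00.
K' ⊕ ipad = 95 3b 36 36 36 36 36; K' ⊕ opad = ff 51 5c 5c 5c 5c 5c.
Inner hash: even-index sum = 428 mod 256 = 172; odd-index sum = 402 mod 256 = 146 → ac 92.
Outer hash (recomputed tag): even-index sum = 677 mod 256 = 165; odd-index sum = 437 mod 256 = 181 → a5 b5.
Recomputed tag = a5b5; claimed = a5b5 → match.

valid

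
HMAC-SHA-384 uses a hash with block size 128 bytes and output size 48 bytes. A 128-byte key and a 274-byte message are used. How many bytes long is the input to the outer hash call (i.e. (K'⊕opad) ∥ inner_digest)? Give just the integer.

Key is 128 ≤ 128 bytes, zero-padded: |K'| = 128.
Outer input = (K'⊕opad) ∥ H(inner) → 128 + 48 = 176 bytes.

176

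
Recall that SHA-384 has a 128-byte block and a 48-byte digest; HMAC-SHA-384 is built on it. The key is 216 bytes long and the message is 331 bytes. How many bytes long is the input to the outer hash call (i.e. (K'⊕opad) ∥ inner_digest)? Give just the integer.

176

Key is 216 > 128 bytes, so it is hashed to 48 bytes then zero-padded to 128: |K'| = 128.
Outer input = (K'⊕opad) ∥ H(inner) → 128 + 48 = 176 bytes.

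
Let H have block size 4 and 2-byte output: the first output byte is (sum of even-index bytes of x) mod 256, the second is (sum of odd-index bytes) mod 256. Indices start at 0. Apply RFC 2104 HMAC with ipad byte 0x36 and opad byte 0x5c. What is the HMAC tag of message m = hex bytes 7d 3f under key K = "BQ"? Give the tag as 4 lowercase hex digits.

Key "BQ" = 42 51 is 2 bytes ≤ B = 4; zero-pad to 4 bytes: K' = 42 51 00 00.
K' ⊕ ipad = 74 67 36 36.  K' ⊕ opad = 1e 0d 5c 5c.
Inner input = (K'⊕ipad) ∥ m = 74 67 36 36 ∥ 7d 3f.
Inner hash: even-index sum = 295 mod 256 = 39; odd-index sum = 220 mod 256 = 220 → 27 dc.
Outer input = (K'⊕opad) ∥ inner = 1e 0d 5c 5c ∥ 27 dc.
Outer hash (tag): even-index sum = 161 mod 256 = 161; odd-index sum = 325 mod 256 = 69 → a1 45.

a145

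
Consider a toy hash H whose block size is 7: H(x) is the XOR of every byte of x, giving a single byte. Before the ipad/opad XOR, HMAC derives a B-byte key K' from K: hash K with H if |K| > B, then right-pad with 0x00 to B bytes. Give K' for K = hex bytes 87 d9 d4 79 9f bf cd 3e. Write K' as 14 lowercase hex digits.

|K| = 8 > B = 7, so first hash the key.
H(K): XOR 87⊕d9⊕d4⊕79⊕9f⊕bf⊕cd⊕3e = 20.
Zero-pad H(K) = 20 to 7 bytes: K' = 20 00 00 00 00 00 00.

20000000000000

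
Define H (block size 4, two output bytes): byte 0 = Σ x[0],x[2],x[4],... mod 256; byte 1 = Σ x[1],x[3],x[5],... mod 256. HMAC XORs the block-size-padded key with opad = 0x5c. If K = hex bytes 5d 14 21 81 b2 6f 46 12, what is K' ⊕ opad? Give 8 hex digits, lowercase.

Key hex bytes 5d 14 21 81 b2 6f 46 12 is 8 bytes > B = 4, so hash it first: H(key) = 76 16, then zero-pad to 4 bytes: K' = 76 16 00 00.
XOR each byte with 0x5c: 76⊕5c=2a, 16⊕5c=4a, 00⊕5c=5c, 00⊕5c=5c.

2a4a5c5c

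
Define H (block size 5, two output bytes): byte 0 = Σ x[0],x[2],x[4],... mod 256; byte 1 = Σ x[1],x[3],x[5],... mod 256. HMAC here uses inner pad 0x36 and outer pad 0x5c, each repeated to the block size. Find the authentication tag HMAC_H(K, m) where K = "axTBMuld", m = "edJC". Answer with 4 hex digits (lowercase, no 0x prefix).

Key "axTBMuld" = 61 78 54 42 4d 75 6c 64 is 8 bytes > B = 5, so hash it first: H(key) = 6e 93, then zero-pad to 5 bytes: K' = 6e 93 00 00 00.
K' ⊕ ipad = 58 a5 36 36 36.  K' ⊕ opad = 32 cf 5c 5c 5c.
Inner input = (K'⊕ipad) ∥ m = 58 a5 36 36 36 ∥ 65 64 4a 43.
Inner hash: even-index sum = 363 mod 256 = 107; odd-index sum = 394 mod 256 = 138 → 6b 8a.
Outer input = (K'⊕opad) ∥ inner = 32 cf 5c 5c 5c ∥ 6b 8a.
Outer hash (tag): even-index sum = 372 mod 256 = 116; odd-index sum = 406 mod 256 = 150 → 74 96.

7496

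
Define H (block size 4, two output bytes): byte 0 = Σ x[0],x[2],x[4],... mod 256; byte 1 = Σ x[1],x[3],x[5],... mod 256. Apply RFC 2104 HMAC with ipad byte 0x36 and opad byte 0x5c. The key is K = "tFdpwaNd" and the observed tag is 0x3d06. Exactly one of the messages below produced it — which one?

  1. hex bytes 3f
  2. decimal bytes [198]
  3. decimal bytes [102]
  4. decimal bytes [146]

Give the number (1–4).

1

Key "tFdpwaNd" = 74 46 64 70 77 61 4e 64 is 8 bytes > B = 4, so hash it first: H(key) = 9d 7b, then zero-pad to 4 bytes: K' = 9d 7b 00 00.
K' ⊕ ipad = ab 4d 36 36; K' ⊕ opad = c1 27 5c 5c.
m1: inner = H(ab 4d 36 36 3f) = 20 83; tag = H(c1 27 5c 5c 20 83) = 3d06 ← matches
m2: inner = H(ab 4d 36 36 c6) = a7 83; tag = H(c1 27 5c 5c a7 83) = c406
m3: inner = H(ab 4d 36 36 66) = 47 83; tag = H(c1 27 5c 5c 47 83) = 6406
m4: inner = H(ab 4d 36 36 92) = 73 83; tag = H(c1 27 5c 5c 73 83) = 9006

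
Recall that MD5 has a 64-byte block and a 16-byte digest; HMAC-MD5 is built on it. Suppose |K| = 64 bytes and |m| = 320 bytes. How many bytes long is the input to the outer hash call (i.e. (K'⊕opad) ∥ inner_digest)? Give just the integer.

Key is 64 ≤ 64 bytes, zero-padded: |K'| = 64.
Outer input = (K'⊕opad) ∥ H(inner) → 64 + 16 = 80 bytes.

80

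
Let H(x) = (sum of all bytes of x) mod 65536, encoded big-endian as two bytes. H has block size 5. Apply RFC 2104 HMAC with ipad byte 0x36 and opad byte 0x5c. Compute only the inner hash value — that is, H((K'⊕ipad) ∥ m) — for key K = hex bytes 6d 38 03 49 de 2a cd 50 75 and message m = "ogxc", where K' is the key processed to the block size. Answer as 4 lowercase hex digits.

Key hex bytes 6d 38 03 49 de 2a cd 50 75 is 9 bytes > B = 5, so hash it first: H(key) = 03 8b, then zero-pad to 5 bytes: K' = 03 8b 00 00 00.
K' ⊕ ipad = 35 bd 36 36 36.
Inner input = 35 bd 36 36 36 ∥ 6f 67 78 63.
Inner hash: sum = 53+189+54+54+54+111+103+120+99 = 837 → 03 45.

0345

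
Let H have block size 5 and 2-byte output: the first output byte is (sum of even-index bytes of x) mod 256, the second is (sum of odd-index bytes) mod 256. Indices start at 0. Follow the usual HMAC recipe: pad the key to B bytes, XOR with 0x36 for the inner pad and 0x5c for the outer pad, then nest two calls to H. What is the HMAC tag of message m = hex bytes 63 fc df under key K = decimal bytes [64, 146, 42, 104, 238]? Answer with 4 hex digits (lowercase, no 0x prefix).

Key decimal bytes [64, 146, 42, 104, 238] = 40 92 2a 68 ee is exactly B = 5 bytes: K' = 40 92 2a 68 ee.
K' ⊕ ipad = 76 a4 1c 5e d8.  K' ⊕ opad = 1c ce 76 34 b2.
Inner input = (K'⊕ipad) ∥ m = 76 a4 1c 5e d8 ∥ 63 fc df.
Inner hash: even-index sum = 614 mod 256 = 102; odd-index sum = 580 mod 256 = 68 → 66 44.
Outer input = (K'⊕opad) ∥ inner = 1c ce 76 34 b2 ∥ 66 44.
Outer hash (tag): even-index sum = 392 mod 256 = 136; odd-index sum = 360 mod 256 = 104 → 88 68.

8868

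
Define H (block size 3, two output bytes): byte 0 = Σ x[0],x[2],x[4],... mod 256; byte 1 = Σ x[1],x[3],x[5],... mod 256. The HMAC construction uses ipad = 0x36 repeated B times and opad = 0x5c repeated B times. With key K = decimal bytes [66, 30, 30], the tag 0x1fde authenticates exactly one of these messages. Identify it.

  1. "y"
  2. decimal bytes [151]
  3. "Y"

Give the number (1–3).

Key decimal bytes [66, 30, 30] = 42 1e 1e is exactly B = 3 bytes: K' = 42 1e 1e.
K' ⊕ ipad = 74 28 28; K' ⊕ opad = 1e 42 42.
m1: inner = H(74 28 28 79) = 9c a1; tag = H(1e 42 42 9c a1) = 01de
m2: inner = H(74 28 28 97) = 9c bf; tag = H(1e 42 42 9c bf) = 1fde ← matches
m3: inner = H(74 28 28 59) = 9c 81; tag = H(1e 42 42 9c 81) = e1de

2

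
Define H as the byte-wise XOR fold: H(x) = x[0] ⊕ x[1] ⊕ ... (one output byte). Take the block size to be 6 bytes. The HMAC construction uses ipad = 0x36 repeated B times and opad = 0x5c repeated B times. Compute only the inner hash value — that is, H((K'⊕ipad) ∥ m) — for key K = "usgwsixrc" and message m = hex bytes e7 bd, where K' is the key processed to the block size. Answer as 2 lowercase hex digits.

Key "usgwsixrc" = 75 73 67 77 73 69 78 72 63 is 9 bytes > B = 6, so hash it first: H(key) = 65, then zero-pad to 6 bytes: K' = 65 00 00 00 00 00.
K' ⊕ ipad = 53 36 36 36 36 36.
Inner input = 53 36 36 36 36 36 ∥ e7 bd.
Inner hash: XOR 53⊕36⊕36⊕36⊕36⊕36⊕e7⊕bd = 3f.

3f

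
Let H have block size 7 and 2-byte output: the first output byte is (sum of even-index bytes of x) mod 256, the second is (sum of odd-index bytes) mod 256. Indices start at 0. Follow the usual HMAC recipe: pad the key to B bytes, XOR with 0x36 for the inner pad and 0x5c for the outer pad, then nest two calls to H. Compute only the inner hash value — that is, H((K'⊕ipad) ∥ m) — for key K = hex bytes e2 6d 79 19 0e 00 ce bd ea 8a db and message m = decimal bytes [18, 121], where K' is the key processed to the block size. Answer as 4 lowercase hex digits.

Key hex bytes e2 6d 79 19 0e 00 ce bd ea 8a db is 11 bytes > B = 7, so hash it first: H(key) = fc cd, then zero-pad to 7 bytes: K' = fc cd 00 00 00 00 00.
K' ⊕ ipad = ca fb 36 36 36 36 36.
Inner input = ca fb 36 36 36 36 36 ∥ 12 79.
Inner hash: even-index sum = 485 mod 256 = 229; odd-index sum = 377 mod 256 = 121 → e5 79.

e579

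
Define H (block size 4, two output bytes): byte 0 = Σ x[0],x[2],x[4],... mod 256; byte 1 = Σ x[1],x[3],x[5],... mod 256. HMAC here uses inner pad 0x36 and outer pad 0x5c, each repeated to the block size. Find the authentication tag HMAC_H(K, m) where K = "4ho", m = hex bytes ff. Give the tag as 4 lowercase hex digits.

f524

Key "4ho" = 34 68 6f is 3 bytes ≤ B = 4; zero-pad to 4 bytes: K' = 34 68 6f 00.
K' ⊕ ipad = 02 5e 59 36.  K' ⊕ opad = 68 34 33 5c.
Inner input = (K'⊕ipad) ∥ m = 02 5e 59 36 ∥ ff.
Inner hash: even-index sum = 346 mod 256 = 90; odd-index sum = 148 mod 256 = 148 → 5a 94.
Outer input = (K'⊕opad) ∥ inner = 68 34 33 5c ∥ 5a 94.
Outer hash (tag): even-index sum = 245 mod 256 = 245; odd-index sum = 292 mod 256 = 36 → f5 24.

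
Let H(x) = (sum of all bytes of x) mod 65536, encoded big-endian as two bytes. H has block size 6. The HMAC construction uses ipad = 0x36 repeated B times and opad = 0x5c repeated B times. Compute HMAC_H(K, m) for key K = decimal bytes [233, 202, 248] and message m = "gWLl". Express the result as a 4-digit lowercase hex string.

03c8

Key decimal bytes [233, 202, 248] = e9 ca f8 is 3 bytes ≤ B = 6; zero-pad to 6 bytes: K' = e9 ca f8 00 00 00.
K' ⊕ ipad = df fc ce 36 36 36.  K' ⊕ opad = b5 96 a4 5c 5c 5c.
Inner input = (K'⊕ipad) ∥ m = df fc ce 36 36 36 ∥ 67 57 4c 6c.
Inner hash: sum = 223+252+206+54+54+54+103+87+76+108 = 1217 → 04 c1.
Outer input = (K'⊕opad) ∥ inner = b5 96 a4 5c 5c 5c ∥ 04 c1.
Outer hash (tag): sum = 181+150+164+92+92+92+4+193 = 968 → 03 c8.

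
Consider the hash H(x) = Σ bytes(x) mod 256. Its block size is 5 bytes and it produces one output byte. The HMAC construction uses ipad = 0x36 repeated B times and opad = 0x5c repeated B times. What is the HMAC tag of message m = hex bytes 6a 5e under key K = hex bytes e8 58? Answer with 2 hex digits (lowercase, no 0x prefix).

82

Key hex bytes e8 58 is 2 bytes ≤ B = 5; zero-pad to 5 bytes: K' = e8 58 00 00 00.
K' ⊕ ipad = de 6e 36 36 36.  K' ⊕ opad = b4 04 5c 5c 5c.
Inner input = (K'⊕ipad) ∥ m = de 6e 36 36 36 ∥ 6a 5e.
Inner hash: sum = 222+110+54+54+54+106+94 = 694; mod 256 = 182 → b6.
Outer input = (K'⊕opad) ∥ inner = b4 04 5c 5c 5c ∥ b6.
Outer hash (tag): sum = 180+4+92+92+92+182 = 642; mod 256 = 130 → 82.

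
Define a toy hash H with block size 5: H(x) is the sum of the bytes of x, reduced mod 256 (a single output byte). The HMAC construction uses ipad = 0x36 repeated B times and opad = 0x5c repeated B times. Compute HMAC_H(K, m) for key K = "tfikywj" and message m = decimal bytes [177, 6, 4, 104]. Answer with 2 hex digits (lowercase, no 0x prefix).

Key "tfikywj" = 74 66 69 6b 79 77 6a is 7 bytes > B = 5, so hash it first: H(key) = 08, then zero-pad to 5 bytes: K' = 08 00 00 00 00.
K' ⊕ ipad = 3e 36 36 36 36.  K' ⊕ opad = 54 5c 5c 5c 5c.
Inner input = (K'⊕ipad) ∥ m = 3e 36 36 36 36 ∥ b1 06 04 68.
Inner hash: sum = 62+54+54+54+54+177+6+4+104 = 569; mod 256 = 57 → 39.
Outer input = (K'⊕opad) ∥ inner = 54 5c 5c 5c 5c ∥ 39.
Outer hash (tag): sum = 84+92+92+92+92+57 = 509; mod 256 = 253 → fd.

fd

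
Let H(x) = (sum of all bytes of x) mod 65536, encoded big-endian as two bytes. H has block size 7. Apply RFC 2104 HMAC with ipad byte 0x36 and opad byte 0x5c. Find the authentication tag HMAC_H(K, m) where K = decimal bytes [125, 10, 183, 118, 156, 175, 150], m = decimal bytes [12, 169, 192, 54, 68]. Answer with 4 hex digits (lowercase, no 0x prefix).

Key decimal bytes [125, 10, 183, 118, 156, 175, 150] = 7d 0a b7 76 9c af 96 is exactly B = 7 bytes: K' = 7d 0a b7 76 9c af 96.
K' ⊕ ipad = 4b 3c 81 40 aa 99 a0.  K' ⊕ opad = 21 56 eb 2a c0 f3 ca.
Inner input = (K'⊕ipad) ∥ m = 4b 3c 81 40 aa 99 a0 ∥ 0c a9 c0 36 44.
Inner hash: sum = 75+60+129+64+170+153+160+12+169+192+54+68 = 1306 → 05 1a.
Outer input = (K'⊕opad) ∥ inner = 21 56 eb 2a c0 f3 ca ∥ 05 1a.
Outer hash (tag): sum = 33+86+235+42+192+243+202+5+26 = 1064 → 04 28.

0428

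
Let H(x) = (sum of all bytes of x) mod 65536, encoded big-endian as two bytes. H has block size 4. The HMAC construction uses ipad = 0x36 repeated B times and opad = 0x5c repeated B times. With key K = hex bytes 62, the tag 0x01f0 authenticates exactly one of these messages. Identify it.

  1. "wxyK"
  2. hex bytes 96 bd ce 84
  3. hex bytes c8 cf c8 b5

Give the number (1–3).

2

Key hex bytes 62 is 1 byte ≤ B = 4; zero-pad to 4 bytes: K' = 62 00 00 00.
K' ⊕ ipad = 54 36 36 36; K' ⊕ opad = 3e 5c 5c 5c.
m1: inner = H(54 36 36 36 77 78 79 4b) = 02 a9; tag = H(3e 5c 5c 5c 02 a9) = 01fd
m2: inner = H(54 36 36 36 96 bd ce 84) = 03 9b; tag = H(3e 5c 5c 5c 03 9b) = 01f0 ← matches
m3: inner = H(54 36 36 36 c8 cf c8 b5) = 04 0a; tag = H(3e 5c 5c 5c 04 0a) = 0160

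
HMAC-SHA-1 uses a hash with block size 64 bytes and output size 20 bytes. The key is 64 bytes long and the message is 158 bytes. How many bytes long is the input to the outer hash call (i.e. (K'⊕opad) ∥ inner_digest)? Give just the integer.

Key is 64 ≤ 64 bytes, zero-padded: |K'| = 64.
Outer input = (K'⊕opad) ∥ H(inner) → 64 + 20 = 84 bytes.

84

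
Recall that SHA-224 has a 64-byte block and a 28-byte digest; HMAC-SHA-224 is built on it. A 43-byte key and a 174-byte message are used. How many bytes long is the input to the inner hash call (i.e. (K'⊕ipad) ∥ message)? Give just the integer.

238

Key is 43 ≤ 64 bytes, zero-padded: |K'| = 64.
Inner input = (K'⊕ipad) ∥ m → 64 + 174 = 238 bytes.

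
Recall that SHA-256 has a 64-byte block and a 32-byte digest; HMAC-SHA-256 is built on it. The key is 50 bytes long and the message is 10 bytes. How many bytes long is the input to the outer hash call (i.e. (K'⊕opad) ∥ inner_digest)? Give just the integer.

96

Key is 50 ≤ 64 bytes, zero-padded: |K'| = 64.
Outer input = (K'⊕opad) ∥ H(inner) → 64 + 32 = 96 bytes.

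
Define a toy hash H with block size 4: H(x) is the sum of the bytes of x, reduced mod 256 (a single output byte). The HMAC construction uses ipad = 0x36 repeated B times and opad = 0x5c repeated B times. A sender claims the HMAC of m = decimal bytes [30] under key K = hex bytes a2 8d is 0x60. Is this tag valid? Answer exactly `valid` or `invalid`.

valid

Key hex bytes a2 8d is 2 bytes ≤ B = 4; zero-pad to 4 bytes: K' = a2 8d 00 00.
K' ⊕ ipad = 94 bb 36 36; K' ⊕ opad = fe d1 5c 5c.
Inner hash: sum = 148+187+54+54+30 = 473; mod 256 = 217 → d9.
Outer hash (recomputed tag): sum = 254+209+92+92+217 = 864; mod 256 = 96 → 60.
Recomputed tag = 60; claimed = 60 → match.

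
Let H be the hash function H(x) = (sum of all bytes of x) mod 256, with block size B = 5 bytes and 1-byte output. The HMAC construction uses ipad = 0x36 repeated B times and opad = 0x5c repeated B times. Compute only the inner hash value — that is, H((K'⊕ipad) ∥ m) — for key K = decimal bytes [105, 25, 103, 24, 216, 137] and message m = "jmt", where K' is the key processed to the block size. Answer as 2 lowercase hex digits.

77

Key decimal bytes [105, 25, 103, 24, 216, 137] = 69 19 67 18 d8 89 is 6 bytes > B = 5, so hash it first: H(key) = 62, then zero-pad to 5 bytes: K' = 62 00 00 00 00.
K' ⊕ ipad = 54 36 36 36 36.
Inner input = 54 36 36 36 36 ∥ 6a 6d 74.
Inner hash: sum = 84+54+54+54+54+106+109+116 = 631; mod 256 = 119 → 77.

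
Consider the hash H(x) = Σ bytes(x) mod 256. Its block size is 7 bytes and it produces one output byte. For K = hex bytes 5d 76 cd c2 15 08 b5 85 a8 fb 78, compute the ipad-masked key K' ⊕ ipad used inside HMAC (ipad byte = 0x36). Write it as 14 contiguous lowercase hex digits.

e2363636363636

Key hex bytes 5d 76 cd c2 15 08 b5 85 a8 fb 78 is 11 bytes > B = 7, so hash it first: H(key) = d4, then zero-pad to 7 bytes: K' = d4 00 00 00 00 00 00.
XOR each byte with 0x36: d4⊕36=e2, 00⊕36=36, 00⊕36=36, 00⊕36=36, 00⊕36=36, 00⊕36=36, 00⊕36=36.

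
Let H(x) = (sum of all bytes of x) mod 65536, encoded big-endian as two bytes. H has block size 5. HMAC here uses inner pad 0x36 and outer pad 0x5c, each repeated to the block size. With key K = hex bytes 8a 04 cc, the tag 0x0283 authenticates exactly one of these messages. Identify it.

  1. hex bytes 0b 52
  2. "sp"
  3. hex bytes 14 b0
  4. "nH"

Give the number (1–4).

4

Key hex bytes 8a 04 cc is 3 bytes ≤ B = 5; zero-pad to 5 bytes: K' = 8a 04 cc 00 00.
K' ⊕ ipad = bc 32 fa 36 36; K' ⊕ opad = d6 58 90 5c 5c.
m1: inner = H(bc 32 fa 36 36 0b 52) = 02 b1; tag = H(d6 58 90 5c 5c 02 b1) = 0329
m2: inner = H(bc 32 fa 36 36 73 70) = 03 37; tag = H(d6 58 90 5c 5c 03 37) = 02b0
m3: inner = H(bc 32 fa 36 36 14 b0) = 03 18; tag = H(d6 58 90 5c 5c 03 18) = 0291
m4: inner = H(bc 32 fa 36 36 6e 48) = 03 0a; tag = H(d6 58 90 5c 5c 03 0a) = 0283 ← matches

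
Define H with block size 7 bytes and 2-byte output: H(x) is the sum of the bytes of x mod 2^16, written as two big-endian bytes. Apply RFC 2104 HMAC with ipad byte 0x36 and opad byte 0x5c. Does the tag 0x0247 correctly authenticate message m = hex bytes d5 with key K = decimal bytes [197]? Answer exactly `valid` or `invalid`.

Key decimal bytes [197] = c5 is 1 byte ≤ B = 7; zero-pad to 7 bytes: K' = c5 00 00 00 00 00 00.
K' ⊕ ipad = f3 36 36 36 36 36 36; K' ⊕ opad = 99 5c 5c 5c 5c 5c 5c.
Inner hash: sum = 243+54+54+54+54+54+54+213 = 780 → 03 0c.
Outer hash (recomputed tag): sum = 153+92+92+92+92+92+92+3+12 = 720 → 02 d0.
Recomputed tag = 02d0; claimed = 0247 → mismatch.

invalid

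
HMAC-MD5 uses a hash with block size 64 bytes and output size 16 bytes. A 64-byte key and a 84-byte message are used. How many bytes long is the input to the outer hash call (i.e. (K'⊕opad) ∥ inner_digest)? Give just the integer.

80

Key is 64 ≤ 64 bytes, zero-padded: |K'| = 64.
Outer input = (K'⊕opad) ∥ H(inner) → 64 + 16 = 80 bytes.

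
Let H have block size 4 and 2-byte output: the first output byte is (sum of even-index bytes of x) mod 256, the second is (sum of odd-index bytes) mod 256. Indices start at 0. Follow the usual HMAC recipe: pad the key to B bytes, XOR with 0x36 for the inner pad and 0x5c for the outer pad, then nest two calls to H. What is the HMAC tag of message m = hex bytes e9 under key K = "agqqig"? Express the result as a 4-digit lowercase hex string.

effe

Key "agqqig" = 61 67 71 71 69 67 is 6 bytes > B = 4, so hash it first: H(key) = 3b 3f, then zero-pad to 4 bytes: K' = 3b 3f 00 00.
K' ⊕ ipad = 0d 09 36 36.  K' ⊕ opad = 67 63 5c 5c.
Inner input = (K'⊕ipad) ∥ m = 0d 09 36 36 ∥ e9.
Inner hash: even-index sum = 300 mod 256 = 44; odd-index sum = 63 mod 256 = 63 → 2c 3f.
Outer input = (K'⊕opad) ∥ inner = 67 63 5c 5c ∥ 2c 3f.
Outer hash (tag): even-index sum = 239 mod 256 = 239; odd-index sum = 254 mod 256 = 254 → ef fe.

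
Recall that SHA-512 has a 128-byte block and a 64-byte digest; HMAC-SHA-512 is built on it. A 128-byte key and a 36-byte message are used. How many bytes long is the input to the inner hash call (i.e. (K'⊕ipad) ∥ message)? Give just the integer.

164

Key is 128 ≤ 128 bytes, zero-padded: |K'| = 128.
Inner input = (K'⊕ipad) ∥ m → 128 + 36 = 164 bytes.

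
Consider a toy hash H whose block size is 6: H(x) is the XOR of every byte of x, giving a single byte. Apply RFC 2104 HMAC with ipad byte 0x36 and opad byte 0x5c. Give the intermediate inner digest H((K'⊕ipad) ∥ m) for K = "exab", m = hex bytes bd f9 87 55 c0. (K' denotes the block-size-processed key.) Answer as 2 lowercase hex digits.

Key "exab" = 65 78 61 62 is 4 bytes ≤ B = 6; zero-pad to 6 bytes: K' = 65 78 61 62 00 00.
K' ⊕ ipad = 53 4e 57 54 36 36.
Inner input = 53 4e 57 54 36 36 ∥ bd f9 87 55 c0.
Inner hash: XOR 53⊕4e⊕57⊕54⊕36⊕36⊕bd⊕f9⊕87⊕55⊕c0 = 48.

48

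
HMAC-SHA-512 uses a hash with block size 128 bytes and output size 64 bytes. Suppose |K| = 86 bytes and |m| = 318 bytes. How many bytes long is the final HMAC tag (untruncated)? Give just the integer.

The tag is one SHA-512 digest: 64 bytes.

64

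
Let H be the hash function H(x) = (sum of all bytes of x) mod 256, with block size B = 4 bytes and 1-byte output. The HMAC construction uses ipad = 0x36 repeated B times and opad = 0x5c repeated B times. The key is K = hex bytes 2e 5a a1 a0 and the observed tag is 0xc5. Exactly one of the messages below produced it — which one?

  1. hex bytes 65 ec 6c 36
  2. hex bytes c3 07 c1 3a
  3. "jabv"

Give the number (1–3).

Key hex bytes 2e 5a a1 a0 is exactly B = 4 bytes: K' = 2e 5a a1 a0.
K' ⊕ ipad = 18 6c 97 96; K' ⊕ opad = 72 06 fd fc.
m1: inner = H(18 6c 97 96 65 ec 6c 36) = a4; tag = H(72 06 fd fc a4) = 15
m2: inner = H(18 6c 97 96 c3 07 c1 3a) = 76; tag = H(72 06 fd fc 76) = e7
m3: inner = H(18 6c 97 96 6a 61 62 76) = 54; tag = H(72 06 fd fc 54) = c5 ← matches

3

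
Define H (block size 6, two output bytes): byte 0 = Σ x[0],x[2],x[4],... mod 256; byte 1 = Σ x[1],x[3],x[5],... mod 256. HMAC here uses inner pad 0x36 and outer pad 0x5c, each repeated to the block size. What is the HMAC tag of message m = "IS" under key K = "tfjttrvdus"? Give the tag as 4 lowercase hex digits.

Key "tfjttrvdus" = 74 66 6a 74 74 72 76 64 75 73 is 10 bytes > B = 6, so hash it first: H(key) = 3d 23, then zero-pad to 6 bytes: K' = 3d 23 00 00 00 00.
K' ⊕ ipad = 0b 15 36 36 36 36.  K' ⊕ opad = 61 7f 5c 5c 5c 5c.
Inner input = (K'⊕ipad) ∥ m = 0b 15 36 36 36 36 ∥ 49 53.
Inner hash: even-index sum = 192 mod 256 = 192; odd-index sum = 212 mod 256 = 212 → c0 d4.
Outer input = (K'⊕opad) ∥ inner = 61 7f 5c 5c 5c 5c ∥ c0 d4.
Outer hash (tag): even-index sum = 473 mod 256 = 217; odd-index sum = 523 mod 256 = 11 → d9 0b.

d90b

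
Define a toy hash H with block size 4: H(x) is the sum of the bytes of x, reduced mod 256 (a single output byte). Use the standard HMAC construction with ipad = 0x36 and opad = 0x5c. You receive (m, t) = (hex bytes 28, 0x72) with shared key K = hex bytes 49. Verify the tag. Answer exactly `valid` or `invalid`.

valid

Key hex bytes 49 is 1 byte ≤ B = 4; zero-pad to 4 bytes: K' = 49 00 00 00.
K' ⊕ ipad = 7f 36 36 36; K' ⊕ opad = 15 5c 5c 5c.
Inner hash: sum = 127+54+54+54+40 = 329; mod 256 = 73 → 49.
Outer hash (recomputed tag): sum = 21+92+92+92+73 = 370; mod 256 = 114 → 72.
Recomputed tag = 72; claimed = 72 → match.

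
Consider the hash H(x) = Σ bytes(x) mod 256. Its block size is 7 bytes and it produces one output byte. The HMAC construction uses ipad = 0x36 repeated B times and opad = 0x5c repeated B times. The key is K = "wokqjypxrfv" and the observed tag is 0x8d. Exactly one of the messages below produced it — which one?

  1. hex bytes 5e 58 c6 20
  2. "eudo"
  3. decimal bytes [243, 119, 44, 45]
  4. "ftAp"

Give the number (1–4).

Key "wokqjypxrfv" = 77 6f 6b 71 6a 79 70 78 72 66 76 is 11 bytes > B = 7, so hash it first: H(key) = db, then zero-pad to 7 bytes: K' = db 00 00 00 00 00 00.
K' ⊕ ipad = ed 36 36 36 36 36 36; K' ⊕ opad = 87 5c 5c 5c 5c 5c 5c.
m1: inner = H(ed 36 36 36 36 36 36 5e 58 c6 20) = cd; tag = H(87 5c 5c 5c 5c 5c 5c cd) = 7c
m2: inner = H(ed 36 36 36 36 36 36 65 75 64 6f) = de; tag = H(87 5c 5c 5c 5c 5c 5c de) = 8d ← matches
m3: inner = H(ed 36 36 36 36 36 36 f3 77 2c 2d) = f4; tag = H(87 5c 5c 5c 5c 5c 5c f4) = a3
m4: inner = H(ed 36 36 36 36 36 36 66 74 41 70) = bc; tag = H(87 5c 5c 5c 5c 5c 5c bc) = 6b

2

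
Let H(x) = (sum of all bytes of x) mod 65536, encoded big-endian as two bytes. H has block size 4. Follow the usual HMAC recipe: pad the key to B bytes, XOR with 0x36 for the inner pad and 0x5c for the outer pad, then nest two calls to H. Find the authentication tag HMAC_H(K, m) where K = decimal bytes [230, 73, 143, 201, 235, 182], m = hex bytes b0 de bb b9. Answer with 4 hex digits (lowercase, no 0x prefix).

Key decimal bytes [230, 73, 143, 201, 235, 182] = e6 49 8f c9 eb b6 is 6 bytes > B = 4, so hash it first: H(key) = 04 28, then zero-pad to 4 bytes: K' = 04 28 00 00.
K' ⊕ ipad = 32 1e 36 36.  K' ⊕ opad = 58 74 5c 5c.
Inner input = (K'⊕ipad) ∥ m = 32 1e 36 36 ∥ b0 de bb b9.
Inner hash: sum = 50+30+54+54+176+222+187+185 = 958 → 03 be.
Outer input = (K'⊕opad) ∥ inner = 58 74 5c 5c ∥ 03 be.
Outer hash (tag): sum = 88+116+92+92+3+190 = 581 → 02 45.

0245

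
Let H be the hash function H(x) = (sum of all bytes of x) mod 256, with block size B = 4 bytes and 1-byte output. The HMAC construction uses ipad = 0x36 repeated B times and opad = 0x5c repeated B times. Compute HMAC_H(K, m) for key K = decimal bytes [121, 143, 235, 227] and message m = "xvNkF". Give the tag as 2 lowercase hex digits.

Key decimal bytes [121, 143, 235, 227] = 79 8f eb e3 is exactly B = 4 bytes: K' = 79 8f eb e3.
K' ⊕ ipad = 4f b9 dd d5.  K' ⊕ opad = 25 d3 b7 bf.
Inner input = (K'⊕ipad) ∥ m = 4f b9 dd d5 ∥ 78 76 4e 6b 46.
Inner hash: sum = 79+185+221+213+120+118+78+107+70 = 1191; mod 256 = 167 → a7.
Outer input = (K'⊕opad) ∥ inner = 25 d3 b7 bf ∥ a7.
Outer hash (tag): sum = 37+211+183+191+167 = 789; mod 256 = 21 → 15.

15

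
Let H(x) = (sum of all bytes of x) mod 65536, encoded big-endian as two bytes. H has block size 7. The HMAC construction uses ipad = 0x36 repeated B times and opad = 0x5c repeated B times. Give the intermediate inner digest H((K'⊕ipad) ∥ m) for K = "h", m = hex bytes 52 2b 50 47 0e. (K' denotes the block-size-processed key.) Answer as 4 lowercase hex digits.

02c4

Key "h" = 68 is 1 byte ≤ B = 7; zero-pad to 7 bytes: K' = 68 00 00 00 00 00 00.
K' ⊕ ipad = 5e 36 36 36 36 36 36.
Inner input = 5e 36 36 36 36 36 36 ∥ 52 2b 50 47 0e.
Inner hash: sum = 94+54+54+54+54+54+54+82+43+80+71+14 = 708 → 02 c4.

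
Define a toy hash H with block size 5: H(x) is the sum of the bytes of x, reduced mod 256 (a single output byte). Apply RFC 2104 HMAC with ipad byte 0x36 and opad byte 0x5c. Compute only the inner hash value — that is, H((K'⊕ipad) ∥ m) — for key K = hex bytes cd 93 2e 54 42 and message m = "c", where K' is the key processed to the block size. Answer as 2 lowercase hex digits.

Key hex bytes cd 93 2e 54 42 is exactly B = 5 bytes: K' = cd 93 2e 54 42.
K' ⊕ ipad = fb a5 18 62 74.
Inner input = fb a5 18 62 74 ∥ 63.
Inner hash: sum = 251+165+24+98+116+99 = 753; mod 256 = 241 → f1.

f1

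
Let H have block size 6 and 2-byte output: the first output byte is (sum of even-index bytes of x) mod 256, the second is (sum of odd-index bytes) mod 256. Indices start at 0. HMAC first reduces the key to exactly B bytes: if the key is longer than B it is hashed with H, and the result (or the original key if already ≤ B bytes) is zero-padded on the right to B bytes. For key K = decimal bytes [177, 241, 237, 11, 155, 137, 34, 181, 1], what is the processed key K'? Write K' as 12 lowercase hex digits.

5c3a00000000

|K| = 9 > B = 6, so first hash the key.
H(K): even-index sum = 604 mod 256 = 92; odd-index sum = 570 mod 256 = 58 → 5c 3a.
Zero-pad H(K) = 5c 3a to 6 bytes: K' = 5c 3a 00 00 00 00.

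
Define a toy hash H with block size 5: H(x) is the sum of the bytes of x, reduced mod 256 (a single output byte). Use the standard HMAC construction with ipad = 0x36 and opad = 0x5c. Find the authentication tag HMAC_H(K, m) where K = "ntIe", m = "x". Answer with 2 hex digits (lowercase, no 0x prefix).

1e

Key "ntIe" = 6e 74 49 65 is 4 bytes ≤ B = 5; zero-pad to 5 bytes: K' = 6e 74 49 65 00.
K' ⊕ ipad = 58 42 7f 53 36.  K' ⊕ opad = 32 28 15 39 5c.
Inner input = (K'⊕ipad) ∥ m = 58 42 7f 53 36 ∥ 78.
Inner hash: sum = 88+66+127+83+54+120 = 538; mod 256 = 26 → 1a.
Outer input = (K'⊕opad) ∥ inner = 32 28 15 39 5c ∥ 1a.
Outer hash (tag): sum = 50+40+21+57+92+26 = 286; mod 256 = 30 → 1e.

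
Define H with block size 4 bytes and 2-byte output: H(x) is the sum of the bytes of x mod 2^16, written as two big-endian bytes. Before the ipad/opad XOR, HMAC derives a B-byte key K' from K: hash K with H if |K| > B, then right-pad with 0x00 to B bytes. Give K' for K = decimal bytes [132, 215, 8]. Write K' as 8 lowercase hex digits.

Key decimal bytes [132, 215, 8] = 84 d7 08 is 3 bytes ≤ B = 4; zero-pad to 4 bytes: K' = 84 d7 08 00.

84d70800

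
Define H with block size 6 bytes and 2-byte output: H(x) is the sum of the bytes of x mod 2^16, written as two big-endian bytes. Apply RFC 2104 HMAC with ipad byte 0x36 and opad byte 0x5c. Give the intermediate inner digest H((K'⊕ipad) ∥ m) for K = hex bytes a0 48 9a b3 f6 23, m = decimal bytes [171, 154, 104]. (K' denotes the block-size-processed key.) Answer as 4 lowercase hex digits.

04c7

Key hex bytes a0 48 9a b3 f6 23 is exactly B = 6 bytes: K' = a0 48 9a b3 f6 23.
K' ⊕ ipad = 96 7e ac 85 c0 15.
Inner input = 96 7e ac 85 c0 15 ∥ ab 9a 68.
Inner hash: sum = 150+126+172+133+192+21+171+154+104 = 1223 → 04 c7.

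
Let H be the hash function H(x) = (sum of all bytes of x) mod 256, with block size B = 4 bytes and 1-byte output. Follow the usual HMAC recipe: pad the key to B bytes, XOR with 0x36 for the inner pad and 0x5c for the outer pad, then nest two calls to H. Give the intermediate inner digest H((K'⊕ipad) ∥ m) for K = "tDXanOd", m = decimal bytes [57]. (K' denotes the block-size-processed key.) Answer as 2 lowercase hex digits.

7f

Key "tDXanOd" = 74 44 58 61 6e 4f 64 is 7 bytes > B = 4, so hash it first: H(key) = 92, then zero-pad to 4 bytes: K' = 92 00 00 00.
K' ⊕ ipad = a4 36 36 36.
Inner input = a4 36 36 36 ∥ 39.
Inner hash: sum = 164+54+54+54+57 = 383; mod 256 = 127 → 7f.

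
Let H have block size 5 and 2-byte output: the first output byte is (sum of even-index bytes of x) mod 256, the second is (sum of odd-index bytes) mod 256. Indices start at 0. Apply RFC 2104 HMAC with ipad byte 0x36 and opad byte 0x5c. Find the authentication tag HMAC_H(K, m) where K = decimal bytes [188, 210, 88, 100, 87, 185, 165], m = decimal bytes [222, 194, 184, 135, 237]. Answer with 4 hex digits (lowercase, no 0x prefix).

Key decimal bytes [188, 210, 88, 100, 87, 185, 165] = bc d2 58 64 57 b9 a5 is 7 bytes > B = 5, so hash it first: H(key) = 10 ef, then zero-pad to 5 bytes: K' = 10 ef 00 00 00.
K' ⊕ ipad = 26 d9 36 36 36.  K' ⊕ opad = 4c b3 5c 5c 5c.
Inner input = (K'⊕ipad) ∥ m = 26 d9 36 36 36 ∥ de c2 b8 87 ed.
Inner hash: even-index sum = 475 mod 256 = 219; odd-index sum = 914 mod 256 = 146 → db 92.
Outer input = (K'⊕opad) ∥ inner = 4c b3 5c 5c 5c ∥ db 92.
Outer hash (tag): even-index sum = 406 mod 256 = 150; odd-index sum = 490 mod 256 = 234 → 96 ea.

96ea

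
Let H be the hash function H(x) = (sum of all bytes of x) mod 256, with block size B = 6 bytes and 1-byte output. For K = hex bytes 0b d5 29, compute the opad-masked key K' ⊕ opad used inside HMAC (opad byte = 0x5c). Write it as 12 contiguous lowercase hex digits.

5789755c5c5c

Key hex bytes 0b d5 29 is 3 bytes ≤ B = 6; zero-pad to 6 bytes: K' = 0b d5 29 00 00 00.
XOR each byte with 0x5c: 0b⊕5c=57, d5⊕5c=89, 29⊕5c=75, 00⊕5c=5c, 00⊕5c=5c, 00⊕5c=5c.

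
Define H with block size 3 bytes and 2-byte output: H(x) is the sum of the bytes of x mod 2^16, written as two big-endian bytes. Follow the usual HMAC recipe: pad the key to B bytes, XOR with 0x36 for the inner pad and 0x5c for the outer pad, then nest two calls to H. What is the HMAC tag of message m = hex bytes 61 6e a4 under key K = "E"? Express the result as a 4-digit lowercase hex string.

0125

Key "E" = 45 is 1 byte ≤ B = 3; zero-pad to 3 bytes: K' = 45 00 00.
K' ⊕ ipad = 73 36 36.  K' ⊕ opad = 19 5c 5c.
Inner input = (K'⊕ipad) ∥ m = 73 36 36 ∥ 61 6e a4.
Inner hash: sum = 115+54+54+97+110+164 = 594 → 02 52.
Outer input = (K'⊕opad) ∥ inner = 19 5c 5c ∥ 02 52.
Outer hash (tag): sum = 25+92+92+2+82 = 293 → 01 25.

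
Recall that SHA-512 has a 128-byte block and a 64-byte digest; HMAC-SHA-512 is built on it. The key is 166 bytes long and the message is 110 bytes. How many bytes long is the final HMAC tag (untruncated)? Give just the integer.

The tag is one SHA-512 digest: 64 bytes.

64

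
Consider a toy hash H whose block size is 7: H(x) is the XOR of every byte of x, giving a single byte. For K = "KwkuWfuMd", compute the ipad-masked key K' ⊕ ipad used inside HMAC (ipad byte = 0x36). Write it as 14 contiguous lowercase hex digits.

Key "KwkuWfuMd" = 4b 77 6b 75 57 66 75 4d 64 is 9 bytes > B = 7, so hash it first: H(key) = 4f, then zero-pad to 7 bytes: K' = 4f 00 00 00 00 00 00.
XOR each byte with 0x36: 4f⊕36=79, 00⊕36=36, 00⊕36=36, 00⊕36=36, 00⊕36=36, 00⊕36=36, 00⊕36=36.

79363636363636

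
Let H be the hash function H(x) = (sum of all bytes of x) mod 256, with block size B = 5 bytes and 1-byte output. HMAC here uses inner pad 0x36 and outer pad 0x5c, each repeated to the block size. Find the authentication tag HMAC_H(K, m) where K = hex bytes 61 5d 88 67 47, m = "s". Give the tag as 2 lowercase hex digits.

Key hex bytes 61 5d 88 67 47 is exactly B = 5 bytes: K' = 61 5d 88 67 47.
K' ⊕ ipad = 57 6b be 51 71.  K' ⊕ opad = 3d 01 d4 3b 1b.
Inner input = (K'⊕ipad) ∥ m = 57 6b be 51 71 ∥ 73.
Inner hash: sum = 87+107+190+81+113+115 = 693; mod 256 = 181 → b5.
Outer input = (K'⊕opad) ∥ inner = 3d 01 d4 3b 1b ∥ b5.
Outer hash (tag): sum = 61+1+212+59+27+181 = 541; mod 256 = 29 → 1d.

1d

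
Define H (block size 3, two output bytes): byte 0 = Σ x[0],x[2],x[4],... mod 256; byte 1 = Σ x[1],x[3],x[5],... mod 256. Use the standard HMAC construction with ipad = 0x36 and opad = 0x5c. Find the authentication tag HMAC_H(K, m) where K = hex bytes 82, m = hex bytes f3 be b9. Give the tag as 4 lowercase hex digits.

Key hex bytes 82 is 1 byte ≤ B = 3; zero-pad to 3 bytes: K' = 82 00 00.
K' ⊕ ipad = b4 36 36.  K' ⊕ opad = de 5c 5c.
Inner input = (K'⊕ipad) ∥ m = b4 36 36 ∥ f3 be b9.
Inner hash: even-index sum = 424 mod 256 = 168; odd-index sum = 482 mod 256 = 226 → a8 e2.
Outer input = (K'⊕opad) ∥ inner = de 5c 5c ∥ a8 e2.
Outer hash (tag): even-index sum = 540 mod 256 = 28; odd-index sum = 260 mod 256 = 4 → 1c 04.

1c04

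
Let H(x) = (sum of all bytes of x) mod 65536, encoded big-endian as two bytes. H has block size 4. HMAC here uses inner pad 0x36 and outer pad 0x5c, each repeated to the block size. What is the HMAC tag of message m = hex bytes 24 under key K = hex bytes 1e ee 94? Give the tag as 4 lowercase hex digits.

0315

Key hex bytes 1e ee 94 is 3 bytes ≤ B = 4; zero-pad to 4 bytes: K' = 1e ee 94 00.
K' ⊕ ipad = 28 d8 a2 36.  K' ⊕ opad = 42 b2 c8 5c.
Inner input = (K'⊕ipad) ∥ m = 28 d8 a2 36 ∥ 24.
Inner hash: sum = 40+216+162+54+36 = 508 → 01 fc.
Outer input = (K'⊕opad) ∥ inner = 42 b2 c8 5c ∥ 01 fc.
Outer hash (tag): sum = 66+178+200+92+1+252 = 789 → 03 15.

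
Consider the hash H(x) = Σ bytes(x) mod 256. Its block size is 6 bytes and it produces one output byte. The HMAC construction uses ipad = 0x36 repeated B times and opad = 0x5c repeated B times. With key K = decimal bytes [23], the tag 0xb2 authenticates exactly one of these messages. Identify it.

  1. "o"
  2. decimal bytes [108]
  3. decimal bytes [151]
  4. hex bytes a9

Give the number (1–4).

2

Key decimal bytes [23] = 17 is 1 byte ≤ B = 6; zero-pad to 6 bytes: K' = 17 00 00 00 00 00.
K' ⊕ ipad = 21 36 36 36 36 36; K' ⊕ opad = 4b 5c 5c 5c 5c 5c.
m1: inner = H(21 36 36 36 36 36 6f) = 9e; tag = H(4b 5c 5c 5c 5c 5c 9e) = b5
m2: inner = H(21 36 36 36 36 36 6c) = 9b; tag = H(4b 5c 5c 5c 5c 5c 9b) = b2 ← matches
m3: inner = H(21 36 36 36 36 36 97) = c6; tag = H(4b 5c 5c 5c 5c 5c c6) = dd
m4: inner = H(21 36 36 36 36 36 a9) = d8; tag = H(4b 5c 5c 5c 5c 5c d8) = ef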